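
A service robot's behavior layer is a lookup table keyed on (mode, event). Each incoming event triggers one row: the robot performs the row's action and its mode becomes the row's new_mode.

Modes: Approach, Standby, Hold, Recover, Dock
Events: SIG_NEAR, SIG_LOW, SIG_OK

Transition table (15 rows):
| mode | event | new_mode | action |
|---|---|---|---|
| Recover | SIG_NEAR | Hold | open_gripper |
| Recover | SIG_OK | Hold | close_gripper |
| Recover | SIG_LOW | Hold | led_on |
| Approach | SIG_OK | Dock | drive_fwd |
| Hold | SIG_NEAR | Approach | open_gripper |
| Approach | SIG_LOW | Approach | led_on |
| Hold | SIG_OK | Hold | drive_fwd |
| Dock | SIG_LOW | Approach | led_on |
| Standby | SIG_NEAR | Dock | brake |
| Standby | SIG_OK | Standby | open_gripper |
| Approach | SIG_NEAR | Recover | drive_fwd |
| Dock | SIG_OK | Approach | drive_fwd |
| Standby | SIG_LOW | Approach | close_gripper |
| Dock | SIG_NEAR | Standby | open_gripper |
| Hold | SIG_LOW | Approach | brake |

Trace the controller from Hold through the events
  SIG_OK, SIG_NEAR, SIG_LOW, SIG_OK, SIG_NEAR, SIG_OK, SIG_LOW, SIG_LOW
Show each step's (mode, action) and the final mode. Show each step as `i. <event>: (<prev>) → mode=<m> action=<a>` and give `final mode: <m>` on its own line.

final mode: Approach

1. SIG_OK: (Hold) → mode=Hold action=drive_fwd
2. SIG_NEAR: (Hold) → mode=Approach action=open_gripper
3. SIG_LOW: (Approach) → mode=Approach action=led_on
4. SIG_OK: (Approach) → mode=Dock action=drive_fwd
5. SIG_NEAR: (Dock) → mode=Standby action=open_gripper
6. SIG_OK: (Standby) → mode=Standby action=open_gripper
7. SIG_LOW: (Standby) → mode=Approach action=close_gripper
8. SIG_LOW: (Approach) → mode=Approach action=led_on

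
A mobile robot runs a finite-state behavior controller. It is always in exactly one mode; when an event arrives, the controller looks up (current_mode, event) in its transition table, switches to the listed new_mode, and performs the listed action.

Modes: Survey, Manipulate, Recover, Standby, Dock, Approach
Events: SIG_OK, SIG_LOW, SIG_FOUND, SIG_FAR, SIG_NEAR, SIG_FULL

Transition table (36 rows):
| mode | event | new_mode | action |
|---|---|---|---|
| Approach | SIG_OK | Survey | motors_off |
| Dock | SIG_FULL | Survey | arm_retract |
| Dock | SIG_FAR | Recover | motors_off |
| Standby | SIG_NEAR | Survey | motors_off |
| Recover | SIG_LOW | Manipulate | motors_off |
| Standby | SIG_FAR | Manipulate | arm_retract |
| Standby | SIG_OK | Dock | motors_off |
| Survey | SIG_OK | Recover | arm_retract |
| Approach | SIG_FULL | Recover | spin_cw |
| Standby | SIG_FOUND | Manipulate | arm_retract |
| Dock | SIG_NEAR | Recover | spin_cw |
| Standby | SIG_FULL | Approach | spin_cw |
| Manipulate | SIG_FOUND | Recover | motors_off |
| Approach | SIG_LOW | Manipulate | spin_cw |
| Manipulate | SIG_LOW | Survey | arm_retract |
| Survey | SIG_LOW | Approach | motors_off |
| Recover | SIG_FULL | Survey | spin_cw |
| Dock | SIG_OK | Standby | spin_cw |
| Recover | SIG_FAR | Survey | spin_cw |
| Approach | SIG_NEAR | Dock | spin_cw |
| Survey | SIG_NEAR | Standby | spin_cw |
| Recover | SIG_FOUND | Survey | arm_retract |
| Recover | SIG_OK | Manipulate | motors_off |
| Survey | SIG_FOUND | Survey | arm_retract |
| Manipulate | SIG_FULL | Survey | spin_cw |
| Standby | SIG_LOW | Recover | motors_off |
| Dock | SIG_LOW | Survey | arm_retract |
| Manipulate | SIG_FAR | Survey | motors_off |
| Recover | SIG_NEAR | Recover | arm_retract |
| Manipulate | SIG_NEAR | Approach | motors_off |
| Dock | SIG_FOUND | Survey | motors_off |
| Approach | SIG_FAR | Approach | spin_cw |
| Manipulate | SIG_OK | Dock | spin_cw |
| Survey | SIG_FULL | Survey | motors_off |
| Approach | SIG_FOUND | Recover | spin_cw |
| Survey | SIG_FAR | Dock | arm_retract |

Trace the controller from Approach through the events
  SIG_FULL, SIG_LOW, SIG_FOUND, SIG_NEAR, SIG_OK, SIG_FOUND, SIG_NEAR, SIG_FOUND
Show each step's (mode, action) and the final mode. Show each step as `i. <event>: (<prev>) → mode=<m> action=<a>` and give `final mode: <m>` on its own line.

final mode: Survey

1. SIG_FULL: (Approach) → mode=Recover action=spin_cw
2. SIG_LOW: (Recover) → mode=Manipulate action=motors_off
3. SIG_FOUND: (Manipulate) → mode=Recover action=motors_off
4. SIG_NEAR: (Recover) → mode=Recover action=arm_retract
5. SIG_OK: (Recover) → mode=Manipulate action=motors_off
6. SIG_FOUND: (Manipulate) → mode=Recover action=motors_off
7. SIG_NEAR: (Recover) → mode=Recover action=arm_retract
8. SIG_FOUND: (Recover) → mode=Survey action=arm_retract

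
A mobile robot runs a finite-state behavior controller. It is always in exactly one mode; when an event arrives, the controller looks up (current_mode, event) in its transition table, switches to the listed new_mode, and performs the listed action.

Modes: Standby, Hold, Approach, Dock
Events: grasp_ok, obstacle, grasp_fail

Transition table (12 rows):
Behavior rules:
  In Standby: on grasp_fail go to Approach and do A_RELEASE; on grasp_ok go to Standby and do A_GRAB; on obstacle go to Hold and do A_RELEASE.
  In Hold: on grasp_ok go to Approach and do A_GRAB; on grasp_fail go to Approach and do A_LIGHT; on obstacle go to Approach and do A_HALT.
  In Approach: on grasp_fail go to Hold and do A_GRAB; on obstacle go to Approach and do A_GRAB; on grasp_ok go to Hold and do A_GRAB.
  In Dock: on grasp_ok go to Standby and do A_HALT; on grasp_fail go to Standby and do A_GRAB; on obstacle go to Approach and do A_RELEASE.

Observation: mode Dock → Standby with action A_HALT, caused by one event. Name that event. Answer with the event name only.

grasp_ok

try grasp_ok: (Dock, grasp_ok) → (Standby, A_HALT)  ← matches
try obstacle: (Dock, obstacle) → (Approach, A_RELEASE)
try grasp_fail: (Dock, grasp_fail) → (Standby, A_GRAB)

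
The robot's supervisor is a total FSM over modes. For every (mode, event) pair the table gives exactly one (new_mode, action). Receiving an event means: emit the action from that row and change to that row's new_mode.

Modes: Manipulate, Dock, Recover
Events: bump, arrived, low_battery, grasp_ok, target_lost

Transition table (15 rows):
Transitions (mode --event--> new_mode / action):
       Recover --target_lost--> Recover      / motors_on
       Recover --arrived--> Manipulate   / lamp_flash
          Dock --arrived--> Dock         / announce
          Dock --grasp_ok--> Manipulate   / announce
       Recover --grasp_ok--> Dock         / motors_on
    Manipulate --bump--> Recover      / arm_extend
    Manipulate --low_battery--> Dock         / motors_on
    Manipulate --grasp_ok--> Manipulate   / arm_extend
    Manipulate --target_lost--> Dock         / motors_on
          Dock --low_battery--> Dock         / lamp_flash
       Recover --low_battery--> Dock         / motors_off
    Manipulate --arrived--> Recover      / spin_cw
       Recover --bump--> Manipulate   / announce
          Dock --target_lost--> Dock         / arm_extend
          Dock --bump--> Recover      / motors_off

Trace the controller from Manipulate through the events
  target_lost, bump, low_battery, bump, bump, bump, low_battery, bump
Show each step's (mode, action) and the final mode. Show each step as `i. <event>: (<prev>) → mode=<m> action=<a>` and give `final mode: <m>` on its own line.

final mode: Recover

1. target_lost: (Manipulate) → mode=Dock action=motors_on
2. bump: (Dock) → mode=Recover action=motors_off
3. low_battery: (Recover) → mode=Dock action=motors_off
4. bump: (Dock) → mode=Recover action=motors_off
5. bump: (Recover) → mode=Manipulate action=announce
6. bump: (Manipulate) → mode=Recover action=arm_extend
7. low_battery: (Recover) → mode=Dock action=motors_off
8. bump: (Dock) → mode=Recover action=motors_off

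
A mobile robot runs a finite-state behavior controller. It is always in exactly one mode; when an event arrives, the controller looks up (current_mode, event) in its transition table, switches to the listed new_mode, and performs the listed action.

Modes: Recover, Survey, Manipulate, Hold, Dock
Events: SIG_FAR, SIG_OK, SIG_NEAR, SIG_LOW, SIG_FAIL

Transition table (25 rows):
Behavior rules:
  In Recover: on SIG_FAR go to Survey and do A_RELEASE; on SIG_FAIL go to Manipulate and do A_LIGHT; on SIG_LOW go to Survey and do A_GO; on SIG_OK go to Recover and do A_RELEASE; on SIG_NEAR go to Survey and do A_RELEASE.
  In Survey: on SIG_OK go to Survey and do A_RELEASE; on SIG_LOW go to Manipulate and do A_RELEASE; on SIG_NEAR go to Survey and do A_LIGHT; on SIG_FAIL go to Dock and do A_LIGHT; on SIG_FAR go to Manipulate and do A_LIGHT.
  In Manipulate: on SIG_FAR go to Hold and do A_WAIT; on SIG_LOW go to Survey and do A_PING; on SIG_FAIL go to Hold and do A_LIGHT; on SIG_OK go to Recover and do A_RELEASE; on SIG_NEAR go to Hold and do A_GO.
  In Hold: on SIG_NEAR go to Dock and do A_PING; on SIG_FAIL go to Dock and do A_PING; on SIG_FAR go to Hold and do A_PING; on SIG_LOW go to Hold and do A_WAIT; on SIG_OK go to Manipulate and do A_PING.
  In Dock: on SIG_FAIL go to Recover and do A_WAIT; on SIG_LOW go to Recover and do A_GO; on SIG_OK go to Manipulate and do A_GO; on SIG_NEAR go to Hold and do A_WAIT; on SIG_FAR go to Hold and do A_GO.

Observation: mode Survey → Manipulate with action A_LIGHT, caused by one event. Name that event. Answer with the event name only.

SIG_FAR

try SIG_FAR: (Survey, SIG_FAR) → (Manipulate, A_LIGHT)  ← matches
try SIG_OK: (Survey, SIG_OK) → (Survey, A_RELEASE)
try SIG_NEAR: (Survey, SIG_NEAR) → (Survey, A_LIGHT)
try SIG_LOW: (Survey, SIG_LOW) → (Manipulate, A_RELEASE)
try SIG_FAIL: (Survey, SIG_FAIL) → (Dock, A_LIGHT)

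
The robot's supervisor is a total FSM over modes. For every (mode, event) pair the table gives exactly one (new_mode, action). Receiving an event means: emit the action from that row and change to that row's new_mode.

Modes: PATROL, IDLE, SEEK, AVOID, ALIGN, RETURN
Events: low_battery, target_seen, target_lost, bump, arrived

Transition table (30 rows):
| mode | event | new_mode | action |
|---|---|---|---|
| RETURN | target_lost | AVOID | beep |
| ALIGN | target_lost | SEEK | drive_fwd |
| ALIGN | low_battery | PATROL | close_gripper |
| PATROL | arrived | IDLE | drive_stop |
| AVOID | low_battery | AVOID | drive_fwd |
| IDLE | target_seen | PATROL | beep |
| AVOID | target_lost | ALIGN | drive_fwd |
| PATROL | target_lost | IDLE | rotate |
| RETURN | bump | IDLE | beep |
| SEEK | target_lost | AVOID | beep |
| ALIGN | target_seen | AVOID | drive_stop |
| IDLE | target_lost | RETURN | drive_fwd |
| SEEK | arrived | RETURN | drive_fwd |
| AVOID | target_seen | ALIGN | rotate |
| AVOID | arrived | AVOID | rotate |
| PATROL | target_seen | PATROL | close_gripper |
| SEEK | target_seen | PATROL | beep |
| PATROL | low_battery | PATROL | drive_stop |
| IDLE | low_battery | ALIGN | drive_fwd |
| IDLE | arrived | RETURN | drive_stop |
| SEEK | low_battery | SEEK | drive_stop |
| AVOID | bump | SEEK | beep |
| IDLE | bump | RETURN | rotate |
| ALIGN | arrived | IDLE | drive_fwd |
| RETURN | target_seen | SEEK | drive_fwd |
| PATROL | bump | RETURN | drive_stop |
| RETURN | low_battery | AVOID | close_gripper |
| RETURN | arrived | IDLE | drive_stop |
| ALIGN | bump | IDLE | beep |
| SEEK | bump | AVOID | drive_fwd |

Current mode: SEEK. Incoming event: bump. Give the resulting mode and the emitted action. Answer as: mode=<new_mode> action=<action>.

mode=AVOID action=drive_fwd

current mode = SEEK; filter table to that mode:
  (SEEK, target_lost) → (AVOID, beep)
  (SEEK, arrived) → (RETURN, drive_fwd)
  (SEEK, target_seen) → (PATROL, beep)
  (SEEK, low_battery) → (SEEK, drive_stop)
  (SEEK, bump) → (AVOID, drive_fwd)  ← event matches
event = bump selects (AVOID, drive_fwd)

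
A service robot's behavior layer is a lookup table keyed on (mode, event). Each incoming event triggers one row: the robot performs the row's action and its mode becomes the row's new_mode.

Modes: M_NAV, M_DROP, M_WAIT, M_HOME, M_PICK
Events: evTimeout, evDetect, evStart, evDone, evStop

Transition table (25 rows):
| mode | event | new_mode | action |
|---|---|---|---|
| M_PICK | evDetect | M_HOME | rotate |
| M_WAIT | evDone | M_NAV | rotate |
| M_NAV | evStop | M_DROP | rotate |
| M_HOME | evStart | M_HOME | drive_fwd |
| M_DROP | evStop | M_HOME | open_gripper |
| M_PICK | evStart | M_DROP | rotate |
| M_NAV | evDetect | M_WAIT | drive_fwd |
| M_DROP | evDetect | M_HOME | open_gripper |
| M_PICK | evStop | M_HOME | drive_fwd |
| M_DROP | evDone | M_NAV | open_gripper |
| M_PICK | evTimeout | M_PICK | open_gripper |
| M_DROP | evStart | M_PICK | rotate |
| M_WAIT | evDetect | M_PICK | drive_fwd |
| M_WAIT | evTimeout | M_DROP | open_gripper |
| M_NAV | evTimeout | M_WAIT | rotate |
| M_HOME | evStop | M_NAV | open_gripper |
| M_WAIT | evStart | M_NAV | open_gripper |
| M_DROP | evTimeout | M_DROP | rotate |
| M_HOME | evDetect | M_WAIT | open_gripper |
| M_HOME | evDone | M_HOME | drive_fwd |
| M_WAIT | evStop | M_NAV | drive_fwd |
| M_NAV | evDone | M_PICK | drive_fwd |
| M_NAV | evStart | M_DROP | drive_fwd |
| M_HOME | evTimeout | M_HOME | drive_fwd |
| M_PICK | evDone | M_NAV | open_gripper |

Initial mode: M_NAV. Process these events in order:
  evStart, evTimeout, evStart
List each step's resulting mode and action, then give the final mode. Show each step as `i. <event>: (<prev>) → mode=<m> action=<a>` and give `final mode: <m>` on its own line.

final mode: M_PICK

1. evStart: (M_NAV) → mode=M_DROP action=drive_fwd
2. evTimeout: (M_DROP) → mode=M_DROP action=rotate
3. evStart: (M_DROP) → mode=M_PICK action=rotate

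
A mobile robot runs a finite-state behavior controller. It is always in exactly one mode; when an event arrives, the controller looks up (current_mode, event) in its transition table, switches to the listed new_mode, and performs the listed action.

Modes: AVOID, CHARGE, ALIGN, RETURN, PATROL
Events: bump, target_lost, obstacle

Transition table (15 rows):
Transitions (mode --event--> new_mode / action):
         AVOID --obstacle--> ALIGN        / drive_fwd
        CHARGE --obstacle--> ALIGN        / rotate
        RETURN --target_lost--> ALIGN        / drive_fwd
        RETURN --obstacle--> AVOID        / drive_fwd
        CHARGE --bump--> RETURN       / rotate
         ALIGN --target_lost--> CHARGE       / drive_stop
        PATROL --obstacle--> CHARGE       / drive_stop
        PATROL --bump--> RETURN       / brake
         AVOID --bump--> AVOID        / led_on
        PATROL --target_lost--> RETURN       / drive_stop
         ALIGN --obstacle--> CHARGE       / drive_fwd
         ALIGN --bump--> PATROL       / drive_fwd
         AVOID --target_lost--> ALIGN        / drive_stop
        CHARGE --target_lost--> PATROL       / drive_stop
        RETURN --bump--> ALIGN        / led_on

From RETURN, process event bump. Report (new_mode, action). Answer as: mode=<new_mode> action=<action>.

current mode = RETURN; filter table to that mode:
  (RETURN, target_lost) → (ALIGN, drive_fwd)
  (RETURN, obstacle) → (AVOID, drive_fwd)
  (RETURN, bump) → (ALIGN, led_on)  ← event matches
event = bump selects (ALIGN, led_on)

mode=ALIGN action=led_on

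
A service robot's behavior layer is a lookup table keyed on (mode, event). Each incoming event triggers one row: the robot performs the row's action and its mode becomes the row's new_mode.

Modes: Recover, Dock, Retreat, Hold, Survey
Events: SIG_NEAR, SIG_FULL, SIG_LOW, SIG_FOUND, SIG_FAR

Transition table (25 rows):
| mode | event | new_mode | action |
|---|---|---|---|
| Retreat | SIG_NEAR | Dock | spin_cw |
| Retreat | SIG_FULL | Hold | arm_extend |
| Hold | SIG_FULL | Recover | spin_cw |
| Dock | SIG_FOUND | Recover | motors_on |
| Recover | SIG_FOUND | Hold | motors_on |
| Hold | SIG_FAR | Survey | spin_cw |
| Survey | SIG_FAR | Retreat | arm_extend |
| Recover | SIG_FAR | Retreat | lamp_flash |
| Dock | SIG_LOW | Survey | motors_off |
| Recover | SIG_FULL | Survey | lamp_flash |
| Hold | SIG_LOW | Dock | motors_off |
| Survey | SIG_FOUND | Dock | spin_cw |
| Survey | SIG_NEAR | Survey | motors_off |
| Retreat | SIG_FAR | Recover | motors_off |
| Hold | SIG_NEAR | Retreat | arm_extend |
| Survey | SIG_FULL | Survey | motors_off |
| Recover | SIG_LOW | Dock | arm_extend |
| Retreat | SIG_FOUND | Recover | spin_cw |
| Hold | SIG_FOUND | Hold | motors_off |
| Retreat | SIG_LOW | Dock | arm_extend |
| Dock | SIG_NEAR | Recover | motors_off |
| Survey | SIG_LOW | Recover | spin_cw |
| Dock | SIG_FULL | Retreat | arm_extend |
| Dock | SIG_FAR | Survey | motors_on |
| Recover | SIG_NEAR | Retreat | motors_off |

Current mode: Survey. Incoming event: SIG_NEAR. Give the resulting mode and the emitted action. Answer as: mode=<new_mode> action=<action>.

mode=Survey action=motors_off

current mode = Survey; filter table to that mode:
  (Survey, SIG_FAR) → (Retreat, arm_extend)
  (Survey, SIG_FOUND) → (Dock, spin_cw)
  (Survey, SIG_NEAR) → (Survey, motors_off)  ← event matches
  (Survey, SIG_FULL) → (Survey, motors_off)
  (Survey, SIG_LOW) → (Recover, spin_cw)
event = SIG_NEAR selects (Survey, motors_off)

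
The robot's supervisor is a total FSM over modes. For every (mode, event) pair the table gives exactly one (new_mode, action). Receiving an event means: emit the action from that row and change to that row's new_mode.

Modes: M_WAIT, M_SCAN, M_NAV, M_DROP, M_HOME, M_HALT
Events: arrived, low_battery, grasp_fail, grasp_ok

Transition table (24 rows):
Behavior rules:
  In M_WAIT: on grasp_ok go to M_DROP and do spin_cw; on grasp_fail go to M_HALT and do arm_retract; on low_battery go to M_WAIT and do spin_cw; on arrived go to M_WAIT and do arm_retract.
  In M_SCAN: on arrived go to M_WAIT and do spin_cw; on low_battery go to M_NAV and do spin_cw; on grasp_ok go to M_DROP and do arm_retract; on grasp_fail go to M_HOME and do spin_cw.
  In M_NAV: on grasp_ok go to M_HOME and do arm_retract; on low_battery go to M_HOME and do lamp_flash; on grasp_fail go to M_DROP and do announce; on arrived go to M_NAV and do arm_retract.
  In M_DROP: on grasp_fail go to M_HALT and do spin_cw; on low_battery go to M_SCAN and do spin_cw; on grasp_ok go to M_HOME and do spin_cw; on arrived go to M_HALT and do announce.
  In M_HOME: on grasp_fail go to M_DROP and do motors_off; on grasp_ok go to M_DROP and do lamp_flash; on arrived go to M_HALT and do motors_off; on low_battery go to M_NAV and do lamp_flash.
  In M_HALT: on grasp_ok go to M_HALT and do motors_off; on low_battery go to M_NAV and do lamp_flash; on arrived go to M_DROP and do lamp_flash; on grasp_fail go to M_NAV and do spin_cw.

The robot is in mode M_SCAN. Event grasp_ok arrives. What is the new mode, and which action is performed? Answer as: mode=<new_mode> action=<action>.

current mode = M_SCAN; filter table to that mode:
  (M_SCAN, arrived) → (M_WAIT, spin_cw)
  (M_SCAN, low_battery) → (M_NAV, spin_cw)
  (M_SCAN, grasp_ok) → (M_DROP, arm_retract)  ← event matches
  (M_SCAN, grasp_fail) → (M_HOME, spin_cw)
event = grasp_ok selects (M_DROP, arm_retract)

mode=M_DROP action=arm_retract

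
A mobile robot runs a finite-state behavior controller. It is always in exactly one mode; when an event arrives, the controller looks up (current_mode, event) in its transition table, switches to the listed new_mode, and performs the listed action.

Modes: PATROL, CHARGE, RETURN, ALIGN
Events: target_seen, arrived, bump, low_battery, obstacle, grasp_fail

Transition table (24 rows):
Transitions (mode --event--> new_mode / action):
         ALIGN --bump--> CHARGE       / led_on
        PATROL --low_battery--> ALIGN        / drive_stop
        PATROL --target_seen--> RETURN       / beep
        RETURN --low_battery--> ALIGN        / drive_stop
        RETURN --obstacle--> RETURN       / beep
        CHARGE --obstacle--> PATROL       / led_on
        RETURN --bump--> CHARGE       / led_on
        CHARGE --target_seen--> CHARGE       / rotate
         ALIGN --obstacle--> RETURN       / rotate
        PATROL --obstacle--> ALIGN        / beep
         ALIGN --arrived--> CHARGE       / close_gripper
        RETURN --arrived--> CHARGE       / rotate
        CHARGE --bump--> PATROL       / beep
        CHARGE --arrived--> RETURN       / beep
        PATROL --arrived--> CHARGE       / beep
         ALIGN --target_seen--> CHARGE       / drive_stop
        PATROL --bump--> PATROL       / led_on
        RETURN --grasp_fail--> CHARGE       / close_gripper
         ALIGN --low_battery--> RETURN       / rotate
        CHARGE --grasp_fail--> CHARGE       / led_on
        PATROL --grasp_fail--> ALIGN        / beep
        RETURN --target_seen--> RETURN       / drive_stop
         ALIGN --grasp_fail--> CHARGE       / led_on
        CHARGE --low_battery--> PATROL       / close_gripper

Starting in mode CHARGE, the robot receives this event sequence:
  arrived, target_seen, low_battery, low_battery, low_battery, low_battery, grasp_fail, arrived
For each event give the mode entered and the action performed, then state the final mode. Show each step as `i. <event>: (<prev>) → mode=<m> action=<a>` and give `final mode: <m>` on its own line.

1. arrived: (CHARGE) → mode=RETURN action=beep
2. target_seen: (RETURN) → mode=RETURN action=drive_stop
3. low_battery: (RETURN) → mode=ALIGN action=drive_stop
4. low_battery: (ALIGN) → mode=RETURN action=rotate
5. low_battery: (RETURN) → mode=ALIGN action=drive_stop
6. low_battery: (ALIGN) → mode=RETURN action=rotate
7. grasp_fail: (RETURN) → mode=CHARGE action=close_gripper
8. arrived: (CHARGE) → mode=RETURN action=beep

final mode: RETURN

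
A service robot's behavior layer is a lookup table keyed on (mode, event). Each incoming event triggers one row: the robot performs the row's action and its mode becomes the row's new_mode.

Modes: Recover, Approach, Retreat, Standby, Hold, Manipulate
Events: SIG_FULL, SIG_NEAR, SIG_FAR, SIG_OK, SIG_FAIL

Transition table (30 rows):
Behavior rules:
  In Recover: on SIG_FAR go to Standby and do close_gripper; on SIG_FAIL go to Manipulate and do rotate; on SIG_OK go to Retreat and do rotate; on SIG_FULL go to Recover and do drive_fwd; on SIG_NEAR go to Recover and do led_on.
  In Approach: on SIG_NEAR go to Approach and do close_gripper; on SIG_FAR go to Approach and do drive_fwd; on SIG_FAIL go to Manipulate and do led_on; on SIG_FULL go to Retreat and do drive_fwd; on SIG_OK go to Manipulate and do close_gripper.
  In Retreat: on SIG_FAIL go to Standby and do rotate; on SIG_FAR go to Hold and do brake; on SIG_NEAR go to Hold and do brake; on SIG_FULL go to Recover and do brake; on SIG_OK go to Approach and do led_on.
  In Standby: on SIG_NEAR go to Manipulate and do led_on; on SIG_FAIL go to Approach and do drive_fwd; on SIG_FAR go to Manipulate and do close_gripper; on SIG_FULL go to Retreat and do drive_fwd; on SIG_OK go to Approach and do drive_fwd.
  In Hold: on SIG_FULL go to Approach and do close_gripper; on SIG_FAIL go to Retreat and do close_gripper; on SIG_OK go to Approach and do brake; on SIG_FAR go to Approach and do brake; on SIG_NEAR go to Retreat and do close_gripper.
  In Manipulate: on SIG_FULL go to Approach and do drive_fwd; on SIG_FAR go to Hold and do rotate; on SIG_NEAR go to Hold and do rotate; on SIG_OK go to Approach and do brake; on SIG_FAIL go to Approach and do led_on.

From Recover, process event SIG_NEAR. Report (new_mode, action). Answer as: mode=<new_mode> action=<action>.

mode=Recover action=led_on

current mode = Recover; filter table to that mode:
  (Recover, SIG_FAR) → (Standby, close_gripper)
  (Recover, SIG_FAIL) → (Manipulate, rotate)
  (Recover, SIG_OK) → (Retreat, rotate)
  (Recover, SIG_FULL) → (Recover, drive_fwd)
  (Recover, SIG_NEAR) → (Recover, led_on)  ← event matches
event = SIG_NEAR selects (Recover, led_on)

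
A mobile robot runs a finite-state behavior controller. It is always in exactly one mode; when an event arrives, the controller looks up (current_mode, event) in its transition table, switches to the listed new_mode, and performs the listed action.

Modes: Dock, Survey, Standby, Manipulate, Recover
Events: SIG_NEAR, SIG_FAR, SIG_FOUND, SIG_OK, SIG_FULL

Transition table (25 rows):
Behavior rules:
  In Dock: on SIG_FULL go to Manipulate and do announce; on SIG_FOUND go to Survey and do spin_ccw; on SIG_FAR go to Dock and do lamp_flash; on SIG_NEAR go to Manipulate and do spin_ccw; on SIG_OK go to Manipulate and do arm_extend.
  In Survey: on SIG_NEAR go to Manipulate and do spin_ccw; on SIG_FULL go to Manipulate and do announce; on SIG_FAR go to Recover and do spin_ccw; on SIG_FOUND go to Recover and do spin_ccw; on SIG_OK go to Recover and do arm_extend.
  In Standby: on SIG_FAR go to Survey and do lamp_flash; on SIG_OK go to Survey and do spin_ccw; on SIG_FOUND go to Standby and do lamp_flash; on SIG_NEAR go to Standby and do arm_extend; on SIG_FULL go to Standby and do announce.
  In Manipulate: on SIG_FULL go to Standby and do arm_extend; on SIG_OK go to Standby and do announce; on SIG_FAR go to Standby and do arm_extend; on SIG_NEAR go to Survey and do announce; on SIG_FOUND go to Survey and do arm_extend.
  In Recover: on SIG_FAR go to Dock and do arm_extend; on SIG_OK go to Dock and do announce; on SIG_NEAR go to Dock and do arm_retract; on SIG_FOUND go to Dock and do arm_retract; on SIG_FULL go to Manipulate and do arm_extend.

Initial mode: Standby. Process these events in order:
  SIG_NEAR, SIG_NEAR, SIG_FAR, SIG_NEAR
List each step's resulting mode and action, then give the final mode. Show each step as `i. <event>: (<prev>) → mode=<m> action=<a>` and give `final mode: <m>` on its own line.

1. SIG_NEAR: (Standby) → mode=Standby action=arm_extend
2. SIG_NEAR: (Standby) → mode=Standby action=arm_extend
3. SIG_FAR: (Standby) → mode=Survey action=lamp_flash
4. SIG_NEAR: (Survey) → mode=Manipulate action=spin_ccw

final mode: Manipulate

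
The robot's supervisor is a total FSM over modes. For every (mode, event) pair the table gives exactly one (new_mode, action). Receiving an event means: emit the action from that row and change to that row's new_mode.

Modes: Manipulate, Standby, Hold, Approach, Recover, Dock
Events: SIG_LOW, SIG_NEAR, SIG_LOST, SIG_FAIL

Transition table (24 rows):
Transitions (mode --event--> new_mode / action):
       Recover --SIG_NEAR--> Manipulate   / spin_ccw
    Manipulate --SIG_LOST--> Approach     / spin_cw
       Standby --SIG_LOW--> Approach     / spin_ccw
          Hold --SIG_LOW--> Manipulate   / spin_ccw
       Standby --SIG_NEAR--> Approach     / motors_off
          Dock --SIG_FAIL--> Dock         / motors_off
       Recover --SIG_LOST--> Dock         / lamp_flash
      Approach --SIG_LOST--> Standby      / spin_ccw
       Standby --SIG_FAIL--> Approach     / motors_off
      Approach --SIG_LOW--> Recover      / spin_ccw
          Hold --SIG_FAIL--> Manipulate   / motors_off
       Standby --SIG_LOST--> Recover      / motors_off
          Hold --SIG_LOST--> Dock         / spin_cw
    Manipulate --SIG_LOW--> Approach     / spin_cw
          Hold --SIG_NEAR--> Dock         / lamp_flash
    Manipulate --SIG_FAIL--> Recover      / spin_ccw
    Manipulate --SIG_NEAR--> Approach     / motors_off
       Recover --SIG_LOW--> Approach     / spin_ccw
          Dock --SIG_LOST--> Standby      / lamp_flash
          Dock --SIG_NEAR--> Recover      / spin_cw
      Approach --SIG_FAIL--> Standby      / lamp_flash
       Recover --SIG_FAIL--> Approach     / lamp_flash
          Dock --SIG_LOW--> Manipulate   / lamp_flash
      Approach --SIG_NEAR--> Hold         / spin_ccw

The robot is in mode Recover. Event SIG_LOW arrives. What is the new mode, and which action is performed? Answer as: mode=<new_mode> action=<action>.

current mode = Recover; filter table to that mode:
  (Recover, SIG_NEAR) → (Manipulate, spin_ccw)
  (Recover, SIG_LOST) → (Dock, lamp_flash)
  (Recover, SIG_LOW) → (Approach, spin_ccw)  ← event matches
  (Recover, SIG_FAIL) → (Approach, lamp_flash)
event = SIG_LOW selects (Approach, spin_ccw)

mode=Approach action=spin_ccw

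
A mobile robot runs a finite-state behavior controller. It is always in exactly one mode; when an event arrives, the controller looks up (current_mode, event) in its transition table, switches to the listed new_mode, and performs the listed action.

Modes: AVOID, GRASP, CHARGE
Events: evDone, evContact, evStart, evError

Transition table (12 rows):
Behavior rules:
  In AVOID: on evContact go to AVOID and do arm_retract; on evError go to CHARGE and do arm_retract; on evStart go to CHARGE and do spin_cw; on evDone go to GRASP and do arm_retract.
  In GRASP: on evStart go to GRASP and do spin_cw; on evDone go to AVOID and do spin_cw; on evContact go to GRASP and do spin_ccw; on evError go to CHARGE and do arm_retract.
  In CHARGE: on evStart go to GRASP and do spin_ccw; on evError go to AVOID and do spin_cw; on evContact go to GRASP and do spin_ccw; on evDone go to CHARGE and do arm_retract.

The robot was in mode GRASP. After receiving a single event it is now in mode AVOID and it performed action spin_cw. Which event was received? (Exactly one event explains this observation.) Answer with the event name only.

evDone

try evDone: (GRASP, evDone) → (AVOID, spin_cw)  ← matches
try evContact: (GRASP, evContact) → (GRASP, spin_ccw)
try evStart: (GRASP, evStart) → (GRASP, spin_cw)
try evError: (GRASP, evError) → (CHARGE, arm_retract)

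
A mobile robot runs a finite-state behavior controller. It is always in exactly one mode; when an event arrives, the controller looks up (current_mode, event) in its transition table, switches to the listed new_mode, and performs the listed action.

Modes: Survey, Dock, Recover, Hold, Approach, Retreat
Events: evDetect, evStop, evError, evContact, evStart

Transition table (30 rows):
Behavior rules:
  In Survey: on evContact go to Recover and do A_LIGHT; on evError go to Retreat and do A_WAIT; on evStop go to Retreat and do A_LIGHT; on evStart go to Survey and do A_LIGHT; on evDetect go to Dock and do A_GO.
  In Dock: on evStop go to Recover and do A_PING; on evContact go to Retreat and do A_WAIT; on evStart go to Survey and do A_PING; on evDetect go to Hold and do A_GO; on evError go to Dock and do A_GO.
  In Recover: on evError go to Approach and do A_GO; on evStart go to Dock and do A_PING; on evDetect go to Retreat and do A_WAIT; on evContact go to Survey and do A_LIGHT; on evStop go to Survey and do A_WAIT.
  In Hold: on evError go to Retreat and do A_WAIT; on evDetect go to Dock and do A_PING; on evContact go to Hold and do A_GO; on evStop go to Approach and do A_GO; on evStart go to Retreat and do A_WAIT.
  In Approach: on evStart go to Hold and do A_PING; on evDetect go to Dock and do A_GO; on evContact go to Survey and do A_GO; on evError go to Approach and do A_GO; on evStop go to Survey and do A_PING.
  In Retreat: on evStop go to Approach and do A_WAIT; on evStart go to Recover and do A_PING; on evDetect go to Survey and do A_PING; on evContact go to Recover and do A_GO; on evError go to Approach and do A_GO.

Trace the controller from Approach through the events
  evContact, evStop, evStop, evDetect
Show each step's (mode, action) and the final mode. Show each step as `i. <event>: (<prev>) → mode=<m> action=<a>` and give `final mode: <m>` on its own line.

1. evContact: (Approach) → mode=Survey action=A_GO
2. evStop: (Survey) → mode=Retreat action=A_LIGHT
3. evStop: (Retreat) → mode=Approach action=A_WAIT
4. evDetect: (Approach) → mode=Dock action=A_GO

final mode: Dock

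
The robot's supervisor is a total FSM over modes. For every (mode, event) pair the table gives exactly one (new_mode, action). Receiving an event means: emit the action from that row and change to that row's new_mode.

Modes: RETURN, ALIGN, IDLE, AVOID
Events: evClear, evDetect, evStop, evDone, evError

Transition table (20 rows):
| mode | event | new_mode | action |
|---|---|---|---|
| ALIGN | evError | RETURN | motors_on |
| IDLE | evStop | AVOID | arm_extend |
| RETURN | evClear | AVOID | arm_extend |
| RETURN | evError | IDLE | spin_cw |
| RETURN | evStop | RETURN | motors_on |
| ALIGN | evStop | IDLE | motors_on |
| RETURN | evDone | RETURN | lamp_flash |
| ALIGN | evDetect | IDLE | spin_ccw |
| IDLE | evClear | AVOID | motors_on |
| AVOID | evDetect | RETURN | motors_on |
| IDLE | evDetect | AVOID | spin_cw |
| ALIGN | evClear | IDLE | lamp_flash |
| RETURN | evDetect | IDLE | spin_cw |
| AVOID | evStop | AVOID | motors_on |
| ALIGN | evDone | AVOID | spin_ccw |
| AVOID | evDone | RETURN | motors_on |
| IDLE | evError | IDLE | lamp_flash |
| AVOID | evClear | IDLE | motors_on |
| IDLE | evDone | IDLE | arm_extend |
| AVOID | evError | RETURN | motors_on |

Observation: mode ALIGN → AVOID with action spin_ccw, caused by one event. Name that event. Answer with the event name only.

evDone

try evClear: (ALIGN, evClear) → (IDLE, lamp_flash)
try evDetect: (ALIGN, evDetect) → (IDLE, spin_ccw)
try evStop: (ALIGN, evStop) → (IDLE, motors_on)
try evDone: (ALIGN, evDone) → (AVOID, spin_ccw)  ← matches
try evError: (ALIGN, evError) → (RETURN, motors_on)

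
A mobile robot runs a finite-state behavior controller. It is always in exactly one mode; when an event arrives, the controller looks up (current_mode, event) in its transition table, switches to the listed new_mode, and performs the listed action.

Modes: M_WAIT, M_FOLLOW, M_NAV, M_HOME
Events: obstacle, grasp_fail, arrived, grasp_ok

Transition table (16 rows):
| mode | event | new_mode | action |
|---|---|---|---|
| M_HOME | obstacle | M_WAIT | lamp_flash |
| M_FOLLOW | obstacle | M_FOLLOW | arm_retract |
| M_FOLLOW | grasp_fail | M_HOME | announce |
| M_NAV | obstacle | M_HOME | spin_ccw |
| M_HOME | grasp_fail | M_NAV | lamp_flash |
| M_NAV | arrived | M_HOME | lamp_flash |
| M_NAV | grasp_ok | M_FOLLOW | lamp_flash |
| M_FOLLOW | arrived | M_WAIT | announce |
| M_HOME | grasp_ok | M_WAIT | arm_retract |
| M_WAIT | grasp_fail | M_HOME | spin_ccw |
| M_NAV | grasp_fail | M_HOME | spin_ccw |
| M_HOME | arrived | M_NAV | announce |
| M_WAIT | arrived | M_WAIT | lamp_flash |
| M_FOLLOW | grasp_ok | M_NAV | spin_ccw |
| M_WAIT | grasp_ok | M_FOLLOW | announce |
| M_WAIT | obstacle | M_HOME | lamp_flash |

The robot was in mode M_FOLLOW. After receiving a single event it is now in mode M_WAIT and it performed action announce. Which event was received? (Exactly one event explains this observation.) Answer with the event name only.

try obstacle: (M_FOLLOW, obstacle) → (M_FOLLOW, arm_retract)
try grasp_fail: (M_FOLLOW, grasp_fail) → (M_HOME, announce)
try arrived: (M_FOLLOW, arrived) → (M_WAIT, announce)  ← matches
try grasp_ok: (M_FOLLOW, grasp_ok) → (M_NAV, spin_ccw)

arrived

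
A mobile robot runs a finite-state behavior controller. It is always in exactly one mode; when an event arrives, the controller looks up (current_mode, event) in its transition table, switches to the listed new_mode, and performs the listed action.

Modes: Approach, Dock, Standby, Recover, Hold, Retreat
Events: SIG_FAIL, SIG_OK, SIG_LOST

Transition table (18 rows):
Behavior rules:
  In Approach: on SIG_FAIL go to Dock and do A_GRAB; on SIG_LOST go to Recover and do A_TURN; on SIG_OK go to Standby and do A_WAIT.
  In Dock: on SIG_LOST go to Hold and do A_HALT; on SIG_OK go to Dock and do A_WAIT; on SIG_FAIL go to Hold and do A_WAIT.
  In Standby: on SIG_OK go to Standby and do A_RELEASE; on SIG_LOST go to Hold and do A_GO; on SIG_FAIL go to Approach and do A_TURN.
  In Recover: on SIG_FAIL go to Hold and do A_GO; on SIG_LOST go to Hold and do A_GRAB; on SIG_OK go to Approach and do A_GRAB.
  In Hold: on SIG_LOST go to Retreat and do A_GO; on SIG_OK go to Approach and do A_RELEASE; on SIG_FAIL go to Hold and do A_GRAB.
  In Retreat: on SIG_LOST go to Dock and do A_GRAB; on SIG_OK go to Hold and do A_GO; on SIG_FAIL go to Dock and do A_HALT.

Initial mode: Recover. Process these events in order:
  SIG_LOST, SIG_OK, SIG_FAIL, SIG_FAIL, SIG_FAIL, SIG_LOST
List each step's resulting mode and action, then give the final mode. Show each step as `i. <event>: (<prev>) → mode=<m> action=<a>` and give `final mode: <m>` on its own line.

final mode: Retreat

1. SIG_LOST: (Recover) → mode=Hold action=A_GRAB
2. SIG_OK: (Hold) → mode=Approach action=A_RELEASE
3. SIG_FAIL: (Approach) → mode=Dock action=A_GRAB
4. SIG_FAIL: (Dock) → mode=Hold action=A_WAIT
5. SIG_FAIL: (Hold) → mode=Hold action=A_GRAB
6. SIG_LOST: (Hold) → mode=Retreat action=A_GO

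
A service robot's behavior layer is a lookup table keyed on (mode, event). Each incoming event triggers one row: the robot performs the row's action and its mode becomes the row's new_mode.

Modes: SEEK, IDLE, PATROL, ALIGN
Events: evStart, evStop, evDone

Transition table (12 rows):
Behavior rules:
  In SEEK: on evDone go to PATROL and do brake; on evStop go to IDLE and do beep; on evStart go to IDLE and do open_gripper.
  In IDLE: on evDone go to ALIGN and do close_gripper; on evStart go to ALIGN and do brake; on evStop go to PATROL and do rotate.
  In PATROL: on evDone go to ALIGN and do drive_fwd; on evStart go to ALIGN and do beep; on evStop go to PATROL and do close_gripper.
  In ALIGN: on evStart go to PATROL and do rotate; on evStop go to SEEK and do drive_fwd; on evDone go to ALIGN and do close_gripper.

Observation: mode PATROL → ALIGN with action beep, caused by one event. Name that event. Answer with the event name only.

evStart

try evStart: (PATROL, evStart) → (ALIGN, beep)  ← matches
try evStop: (PATROL, evStop) → (PATROL, close_gripper)
try evDone: (PATROL, evDone) → (ALIGN, drive_fwd)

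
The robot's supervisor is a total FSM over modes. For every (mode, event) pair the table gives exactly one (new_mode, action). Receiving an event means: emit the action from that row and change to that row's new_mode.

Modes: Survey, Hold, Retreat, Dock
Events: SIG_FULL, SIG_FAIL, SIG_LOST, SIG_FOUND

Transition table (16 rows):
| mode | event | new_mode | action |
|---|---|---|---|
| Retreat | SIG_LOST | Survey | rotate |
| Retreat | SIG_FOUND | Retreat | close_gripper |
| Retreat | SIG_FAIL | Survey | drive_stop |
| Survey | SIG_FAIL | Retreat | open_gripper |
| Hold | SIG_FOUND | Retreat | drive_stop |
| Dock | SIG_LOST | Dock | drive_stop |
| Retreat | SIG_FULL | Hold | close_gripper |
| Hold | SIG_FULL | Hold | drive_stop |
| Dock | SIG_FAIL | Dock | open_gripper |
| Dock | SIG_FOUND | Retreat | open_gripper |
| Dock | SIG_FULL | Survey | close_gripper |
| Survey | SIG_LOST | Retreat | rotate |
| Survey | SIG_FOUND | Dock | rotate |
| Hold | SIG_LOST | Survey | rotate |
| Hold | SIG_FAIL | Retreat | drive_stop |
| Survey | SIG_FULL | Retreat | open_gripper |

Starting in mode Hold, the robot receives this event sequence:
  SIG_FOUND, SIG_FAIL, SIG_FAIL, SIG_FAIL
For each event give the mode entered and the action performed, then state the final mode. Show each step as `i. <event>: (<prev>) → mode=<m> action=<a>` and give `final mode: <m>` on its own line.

1. SIG_FOUND: (Hold) → mode=Retreat action=drive_stop
2. SIG_FAIL: (Retreat) → mode=Survey action=drive_stop
3. SIG_FAIL: (Survey) → mode=Retreat action=open_gripper
4. SIG_FAIL: (Retreat) → mode=Survey action=drive_stop

final mode: Survey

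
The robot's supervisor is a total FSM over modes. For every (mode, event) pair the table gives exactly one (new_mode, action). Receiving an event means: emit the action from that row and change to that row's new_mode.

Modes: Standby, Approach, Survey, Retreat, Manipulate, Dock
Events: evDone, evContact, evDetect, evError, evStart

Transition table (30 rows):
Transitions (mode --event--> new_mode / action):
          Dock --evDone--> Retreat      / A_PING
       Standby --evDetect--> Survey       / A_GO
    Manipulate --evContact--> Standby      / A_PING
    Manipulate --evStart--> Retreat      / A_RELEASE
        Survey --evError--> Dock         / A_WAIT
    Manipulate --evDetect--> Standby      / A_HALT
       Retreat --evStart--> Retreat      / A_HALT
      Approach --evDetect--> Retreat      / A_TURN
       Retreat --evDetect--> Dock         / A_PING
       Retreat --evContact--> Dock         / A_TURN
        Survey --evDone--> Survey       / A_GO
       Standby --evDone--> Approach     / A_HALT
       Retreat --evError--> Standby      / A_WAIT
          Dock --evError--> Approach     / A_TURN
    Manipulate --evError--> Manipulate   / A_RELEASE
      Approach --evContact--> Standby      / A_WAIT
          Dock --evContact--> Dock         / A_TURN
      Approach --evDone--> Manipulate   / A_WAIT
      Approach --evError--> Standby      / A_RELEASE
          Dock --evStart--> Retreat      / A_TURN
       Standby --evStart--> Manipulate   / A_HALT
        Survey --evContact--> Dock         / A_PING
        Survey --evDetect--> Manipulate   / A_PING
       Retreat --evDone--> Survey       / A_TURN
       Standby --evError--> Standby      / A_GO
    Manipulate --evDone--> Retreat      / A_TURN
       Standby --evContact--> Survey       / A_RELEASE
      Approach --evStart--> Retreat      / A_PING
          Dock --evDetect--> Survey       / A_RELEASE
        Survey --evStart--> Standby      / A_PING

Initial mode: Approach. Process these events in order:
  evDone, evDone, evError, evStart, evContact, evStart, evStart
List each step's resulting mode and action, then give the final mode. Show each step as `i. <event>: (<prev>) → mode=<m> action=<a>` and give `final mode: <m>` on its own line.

1. evDone: (Approach) → mode=Manipulate action=A_WAIT
2. evDone: (Manipulate) → mode=Retreat action=A_TURN
3. evError: (Retreat) → mode=Standby action=A_WAIT
4. evStart: (Standby) → mode=Manipulate action=A_HALT
5. evContact: (Manipulate) → mode=Standby action=A_PING
6. evStart: (Standby) → mode=Manipulate action=A_HALT
7. evStart: (Manipulate) → mode=Retreat action=A_RELEASE

final mode: Retreat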